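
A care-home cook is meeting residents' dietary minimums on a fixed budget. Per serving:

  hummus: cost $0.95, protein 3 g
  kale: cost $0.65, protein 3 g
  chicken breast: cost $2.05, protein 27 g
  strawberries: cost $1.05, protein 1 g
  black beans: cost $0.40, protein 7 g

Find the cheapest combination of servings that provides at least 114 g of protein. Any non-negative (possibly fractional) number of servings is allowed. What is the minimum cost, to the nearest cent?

Cost per g of protein: black beans $0.0571, chicken breast $0.0759, kale $0.2167, hummus $0.3167, strawberries $1.0500.
With no serving limits, use only black beans: 114 g / 7 g = 16.29 servings × $0.40 = $6.51.

$6.51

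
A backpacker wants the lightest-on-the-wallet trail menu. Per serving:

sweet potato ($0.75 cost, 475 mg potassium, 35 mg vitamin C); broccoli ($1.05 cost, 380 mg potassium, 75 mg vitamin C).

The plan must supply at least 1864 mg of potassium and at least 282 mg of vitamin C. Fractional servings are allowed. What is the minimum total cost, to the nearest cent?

sweet potato only: max(1864/475, 282/35) = 8.057 servings → $6.04.
broccoli only: max(1864/380, 282/75) = 4.905 servings → $5.15.
sweet potato + broccoli with both tight: 1.462 servings and 3.078 servings → $4.33.
The minimum over all feasible corners is $4.33.

$4.33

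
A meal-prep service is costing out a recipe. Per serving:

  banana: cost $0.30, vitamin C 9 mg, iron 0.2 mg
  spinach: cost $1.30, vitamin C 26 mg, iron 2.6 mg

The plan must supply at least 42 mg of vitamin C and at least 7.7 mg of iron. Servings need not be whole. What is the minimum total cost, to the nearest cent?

Two binding constraints pin down two serving amounts, so the optimal mix uses at most two foods. The candidates are each food alone (scaled to the tighter of vitamin C/iron) and each pair with both constraints tight.
banana only: max(42/9, 7.7/0.2) = 38.5 servings → $11.55.
spinach only: max(42/26, 7.7/2.6) = 2.962 servings → $3.85.
banana + spinach: intersection lies outside the first quadrant.
The minimum over all feasible corners is $3.85.

$3.85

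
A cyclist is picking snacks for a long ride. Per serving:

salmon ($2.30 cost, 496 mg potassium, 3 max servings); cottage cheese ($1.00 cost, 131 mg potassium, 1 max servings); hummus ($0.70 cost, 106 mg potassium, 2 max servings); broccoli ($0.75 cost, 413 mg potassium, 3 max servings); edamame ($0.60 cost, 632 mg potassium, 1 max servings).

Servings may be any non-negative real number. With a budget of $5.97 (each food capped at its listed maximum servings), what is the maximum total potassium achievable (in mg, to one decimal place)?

Potassium per dollar: edamame 1053, broccoli 550.7, salmon 215.7, hummus 151.4, cottage cheese 131.
Take 1 serving of edamame: spends $0.60, +632.0 mg potassium (running total 632.0 mg).
Take 3 servings of broccoli: spends $2.25, +1239.0 mg potassium (running total 1871.0 mg).
Take 1.357 servings of salmon: spends $3.12, +672.8 mg potassium (running total 2543.8 mg).
Greedy by best ratio exhausts the cost allowance optimally: 2543.8 mg.

2543.8 mg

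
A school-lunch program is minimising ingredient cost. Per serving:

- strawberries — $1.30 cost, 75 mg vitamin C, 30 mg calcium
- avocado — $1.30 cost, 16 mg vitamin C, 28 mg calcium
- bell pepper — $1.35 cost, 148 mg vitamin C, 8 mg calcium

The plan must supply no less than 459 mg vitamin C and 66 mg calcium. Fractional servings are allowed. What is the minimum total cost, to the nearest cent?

$5.16

An LP optimum is at a vertex; with two nutrient constraints at most two foods are used. Check each candidate.
strawberries only: max(459/75, 66/30) = 6.12 servings → $7.96.
avocado only: max(459/16, 66/28) = 28.69 servings → $37.29.
bell pepper only: max(459/148, 66/8) = 8.25 servings → $11.14.
strawberries + avocado: intersection lies outside the first quadrant.
strawberries + bell pepper with both tight: 1.587 servings and 2.297 servings → $5.16.
avocado + bell pepper with both tight: 1.518 servings and 2.937 servings → $5.94.
So the least-cost plan costs $5.16.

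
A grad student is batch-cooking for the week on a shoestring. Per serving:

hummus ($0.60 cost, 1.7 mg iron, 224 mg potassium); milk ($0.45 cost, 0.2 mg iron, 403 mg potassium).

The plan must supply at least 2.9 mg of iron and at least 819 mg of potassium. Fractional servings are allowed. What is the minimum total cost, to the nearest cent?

A basic optimal solution has at most two foods positive. Try each food alone and each pair with both targets met exactly.
hummus only: max(2.9/1.7, 819/224) = 3.656 servings → $2.19.
milk only: max(2.9/0.2, 819/403) = 14.5 servings → $6.53.
hummus + milk with both tight: 1.569 servings and 1.16 servings → $1.46.
The minimum over all feasible corners is $1.46.

$1.46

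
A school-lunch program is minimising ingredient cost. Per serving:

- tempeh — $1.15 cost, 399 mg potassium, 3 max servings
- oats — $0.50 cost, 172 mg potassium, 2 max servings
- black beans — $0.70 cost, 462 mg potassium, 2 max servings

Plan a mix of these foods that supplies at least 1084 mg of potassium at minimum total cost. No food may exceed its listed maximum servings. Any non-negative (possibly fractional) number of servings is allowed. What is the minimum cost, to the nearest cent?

Cost per mg of potassium: black beans $0.0015, tempeh $0.0029, oats $0.0029.
Take 2 servings of black beans: +924.0 mg potassium for $1.40 (total $1.40, still need 160.0 mg).
Take 0.401 servings of tempeh: +160.0 mg potassium for $0.46 (total $1.86, still need 0.0 mg).
Filling from the cheapest source first is optimal under one linear minimum: $1.86.

$1.86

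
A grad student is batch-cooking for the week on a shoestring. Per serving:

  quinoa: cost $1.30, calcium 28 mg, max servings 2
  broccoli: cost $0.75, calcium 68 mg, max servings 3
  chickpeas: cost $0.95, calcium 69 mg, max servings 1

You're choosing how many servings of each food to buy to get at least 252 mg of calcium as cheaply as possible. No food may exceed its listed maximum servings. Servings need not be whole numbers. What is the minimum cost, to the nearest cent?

$2.91

Cost per mg of calcium: broccoli $0.0110, chickpeas $0.0138, quinoa $0.0464.
Take 3 servings of broccoli: +204.0 mg calcium for $2.25 (total $2.25, still need 48.0 mg).
Take 0.6957 servings of chickpeas: +48.0 mg calcium for $0.66 (total $2.91, still need 0.0 mg).
Filling from the cheapest source first is optimal under one linear minimum: $2.91.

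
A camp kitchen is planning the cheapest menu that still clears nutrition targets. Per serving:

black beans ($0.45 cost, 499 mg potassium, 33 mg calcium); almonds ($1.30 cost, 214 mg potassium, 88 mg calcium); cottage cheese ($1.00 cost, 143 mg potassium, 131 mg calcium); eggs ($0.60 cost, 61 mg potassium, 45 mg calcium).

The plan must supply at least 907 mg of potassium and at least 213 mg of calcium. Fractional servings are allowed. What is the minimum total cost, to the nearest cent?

Compare the cost at each extreme point of the feasible region.
black beans only: max(907/499, 213/33) = 6.455 servings → $2.90.
almonds only: max(907/214, 213/88) = 4.238 servings → $5.51.
cottage cheese only: max(907/143, 213/131) = 6.343 servings → $6.34.
eggs only: max(907/61, 213/45) = 14.87 servings → $8.92.
black beans + almonds with both tight: 0.929 servings and 2.072 servings → $3.11.
black beans + cottage cheese with both tight: 1.457 servings and 1.259 servings → $1.91.
black beans + eggs with both tight: 1.361 servings and 3.735 servings → $2.85.
almonds + cottage cheese with both targets exact would need a negative amount; discard.
almonds + eggs: the both-tight solution has a negative serving — not a feasible corner.
cottage cheese + eggs: the both-tight solution has a negative serving — not a feasible corner.
Cheapest feasible corner: $1.91.

$1.91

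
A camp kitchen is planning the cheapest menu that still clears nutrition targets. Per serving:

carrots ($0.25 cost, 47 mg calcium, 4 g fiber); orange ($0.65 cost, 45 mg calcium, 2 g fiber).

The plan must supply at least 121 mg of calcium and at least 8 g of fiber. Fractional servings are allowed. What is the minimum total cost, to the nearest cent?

Check every corner: each single food scaled to meet both minima, and each pair solved so both constraints bind.
carrots only: max(121/47, 8/4) = 2.574 servings → $0.64.
orange only: max(121/45, 8/2) = 4 servings → $2.60.
carrots + orange with both tight: 1.372 servings and 1.256 servings → $1.16.
The minimum over all feasible corners is $0.64.

$0.64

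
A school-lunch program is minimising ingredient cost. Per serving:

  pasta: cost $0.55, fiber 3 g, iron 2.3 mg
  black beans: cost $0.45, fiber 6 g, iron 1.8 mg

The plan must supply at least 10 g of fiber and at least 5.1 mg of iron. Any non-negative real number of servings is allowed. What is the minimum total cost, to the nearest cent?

$1.24

Check every corner: each single food scaled to meet both minima, and each pair solved so both constraints bind.
pasta only: max(10/3, 5.1/2.3) = 3.333 servings → $1.83.
black beans only: max(10/6, 5.1/1.8) = 2.833 servings → $1.27.
pasta + black beans with both tight: 1.5 servings and 0.9167 servings → $1.24.
So the least-cost plan costs $1.24.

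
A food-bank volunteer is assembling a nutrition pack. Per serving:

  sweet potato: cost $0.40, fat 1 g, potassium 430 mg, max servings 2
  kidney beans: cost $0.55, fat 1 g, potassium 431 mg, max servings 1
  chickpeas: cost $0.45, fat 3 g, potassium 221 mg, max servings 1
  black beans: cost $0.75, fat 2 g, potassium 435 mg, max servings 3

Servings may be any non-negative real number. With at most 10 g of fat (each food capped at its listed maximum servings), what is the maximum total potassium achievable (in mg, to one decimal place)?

Potassium per g fat: kidney beans 431, sweet potato 430, black beans 217.5, chickpeas 73.67.
Take 1 serving of kidney beans: uses 1 g fat, +431.0 mg potassium (running total 431.0 mg).
Take 2 servings of sweet potato: uses 2 g fat, +860.0 mg potassium (running total 1291.0 mg).
Take 3 servings of black beans: uses 6 g fat, +1305.0 mg potassium (running total 2596.0 mg).
Take 0.3333 servings of chickpeas: uses 1 g fat, +73.7 mg potassium (running total 2669.7 mg).
Filling greedily by potassium-per-g fat is optimal for one linear limit, giving 2669.7 mg.

2669.7 mg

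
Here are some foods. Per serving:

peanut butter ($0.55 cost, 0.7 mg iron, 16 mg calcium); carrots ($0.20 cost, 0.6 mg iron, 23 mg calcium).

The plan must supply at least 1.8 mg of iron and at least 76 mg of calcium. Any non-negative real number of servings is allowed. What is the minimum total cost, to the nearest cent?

Check every corner: each single food scaled to meet both minima, and each pair solved so both constraints bind.
peanut butter only: max(1.8/0.7, 76/16) = 4.75 servings → $2.61.
carrots only: max(1.8/0.6, 76/23) = 3.304 servings → $0.66.
peanut butter + carrots: the both-tight solution has a negative serving — not a feasible corner.
Cheapest feasible corner: $0.66.

$0.66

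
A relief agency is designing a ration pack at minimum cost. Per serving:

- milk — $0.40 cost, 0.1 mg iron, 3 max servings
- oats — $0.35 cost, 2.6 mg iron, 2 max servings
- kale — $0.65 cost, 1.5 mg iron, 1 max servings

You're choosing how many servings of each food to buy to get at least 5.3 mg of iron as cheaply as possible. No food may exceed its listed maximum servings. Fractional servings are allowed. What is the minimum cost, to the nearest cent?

Cost per mg of iron: oats $0.1346, kale $0.4333, milk $4.0000.
Take 2 servings of oats: +5.2 mg iron for $0.70 (total $0.70, still need 0.1 mg).
Take 0.06667 servings of kale: +0.1 mg iron for $0.04 (total $0.74, still need 0.0 mg).
Greedy by cheapest-per-mg is optimal for a single linear constraint, so the minimum cost is $0.74.

$0.74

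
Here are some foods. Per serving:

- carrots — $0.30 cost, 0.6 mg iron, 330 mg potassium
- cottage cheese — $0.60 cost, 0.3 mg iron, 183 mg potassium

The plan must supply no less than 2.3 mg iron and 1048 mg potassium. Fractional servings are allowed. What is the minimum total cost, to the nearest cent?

$1.15

With two linear requirements the optimum uses one or two foods; enumerate the corners.
carrots only: max(2.3/0.6, 1048/330) = 3.833 servings → $1.15.
cottage cheese only: max(2.3/0.3, 1048/183) = 7.667 servings → $4.60.
carrots + cottage cheese: intersection lies outside the first quadrant.
So the least-cost plan costs $1.15.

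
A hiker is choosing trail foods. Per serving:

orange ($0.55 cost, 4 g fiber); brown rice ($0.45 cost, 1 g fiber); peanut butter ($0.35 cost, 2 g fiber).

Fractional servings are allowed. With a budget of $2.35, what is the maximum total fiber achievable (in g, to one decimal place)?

17.1 g

Fiber per dollar: orange 7.273, peanut butter 5.714, brown rice 2.222.
With no serving limits, spend the whole cost allowance on orange: $2.35 / $0.55 × 4 g = 17.1 g.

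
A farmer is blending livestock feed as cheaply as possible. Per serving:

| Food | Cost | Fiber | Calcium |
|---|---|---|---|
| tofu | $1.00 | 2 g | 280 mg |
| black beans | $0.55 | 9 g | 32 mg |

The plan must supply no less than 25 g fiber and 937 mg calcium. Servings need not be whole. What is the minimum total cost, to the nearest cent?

$4.26

Minimising a linear cost over {fiber ≥ 25, calcium ≥ 937, servings ≥ 0} — the optimum is at a vertex, using one or two foods.
tofu only: max(25/2, 937/280) = 12.5 servings → $12.50.
black beans only: max(25/9, 937/32) = 29.28 servings → $16.10.
tofu + black beans with both tight: 3.108 servings and 2.087 servings → $4.26.
So the least-cost plan costs $4.26.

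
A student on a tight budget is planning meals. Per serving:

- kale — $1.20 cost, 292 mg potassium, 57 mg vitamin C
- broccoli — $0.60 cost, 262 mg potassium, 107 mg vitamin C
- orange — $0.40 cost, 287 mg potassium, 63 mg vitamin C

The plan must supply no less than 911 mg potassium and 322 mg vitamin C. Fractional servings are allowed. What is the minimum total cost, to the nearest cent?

For a min-cost LP with two ≥-constraints, a basic feasible solution has at most two positive variables.
kale only: max(911/292, 322/57) = 5.649 servings → $6.78.
broccoli only: max(911/262, 322/107) = 3.477 servings → $2.09.
orange only: max(911/287, 322/63) = 5.111 servings → $2.04.
kale + broccoli with both tight: 0.804 servings and 2.581 servings → $2.51.
kale + orange with both targets exact would need a negative amount; discard.
broccoli + orange with both tight: 2.466 servings and 0.9233 servings → $1.85.
Cheapest feasible corner: $1.85.

$1.85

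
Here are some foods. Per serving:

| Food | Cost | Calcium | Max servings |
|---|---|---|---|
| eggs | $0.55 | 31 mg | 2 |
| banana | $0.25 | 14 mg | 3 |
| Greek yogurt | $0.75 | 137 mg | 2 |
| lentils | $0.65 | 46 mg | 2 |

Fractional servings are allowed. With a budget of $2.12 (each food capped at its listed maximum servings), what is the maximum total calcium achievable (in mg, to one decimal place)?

Calcium per dollar: Greek yogurt 182.7, lentils 70.77, eggs 56.36, banana 56.
Take 2 servings of Greek yogurt: spends $1.50, +274.0 mg calcium (running total 274.0 mg).
Take 0.9538 servings of lentils: spends $0.62, +43.9 mg calcium (running total 317.9 mg).
Filling greedily by calcium-per-dollar is optimal for one linear limit, giving 317.9 mg.

317.9 mg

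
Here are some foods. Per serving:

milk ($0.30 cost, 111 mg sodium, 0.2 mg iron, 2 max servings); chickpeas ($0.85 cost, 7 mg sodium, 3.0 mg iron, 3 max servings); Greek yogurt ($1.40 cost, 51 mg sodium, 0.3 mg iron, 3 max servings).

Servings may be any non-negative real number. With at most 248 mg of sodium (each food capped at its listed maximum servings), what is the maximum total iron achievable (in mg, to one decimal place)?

Iron per mg sodium: chickpeas 0.4286, Greek yogurt 0.005882, milk 0.001802.
Take 3 servings of chickpeas: uses 21 mg sodium, +9.0 mg iron (running total 9.0 mg).
Take 3 servings of Greek yogurt: uses 153 mg sodium, +0.9 mg iron (running total 9.9 mg).
Take 0.6667 servings of milk: uses 74 mg sodium, +0.1 mg iron (running total 10.0 mg).
Greedy by best ratio exhausts the sodium allowance optimally: 10.0 mg.

10.0 mg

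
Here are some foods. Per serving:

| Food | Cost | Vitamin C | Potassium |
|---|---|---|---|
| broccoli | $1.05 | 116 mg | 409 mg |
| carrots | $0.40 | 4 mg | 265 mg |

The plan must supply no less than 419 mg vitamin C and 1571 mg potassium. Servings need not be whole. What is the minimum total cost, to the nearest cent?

$3.93

Check every corner: each single food scaled to meet both minima, and each pair solved so both constraints bind.
broccoli only: max(419/116, 1571/409) = 3.841 servings → $4.03.
carrots only: max(419/4, 1571/265) = 104.8 servings → $41.90.
broccoli + carrots with both tight: 3.599 servings and 0.3733 servings → $3.93.
Cheapest feasible corner: $3.93.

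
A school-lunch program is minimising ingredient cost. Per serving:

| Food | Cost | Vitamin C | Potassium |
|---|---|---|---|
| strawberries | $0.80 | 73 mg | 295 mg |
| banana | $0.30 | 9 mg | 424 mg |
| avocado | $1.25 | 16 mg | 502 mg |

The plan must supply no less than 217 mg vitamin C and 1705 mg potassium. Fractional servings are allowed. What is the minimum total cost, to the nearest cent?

$2.81

An LP optimum is at a vertex; with two nutrient constraints at most two foods are used. Check each candidate.
strawberries only: max(217/73, 1705/295) = 5.78 servings → $4.62.
banana only: max(217/9, 1705/424) = 24.11 servings → $7.23.
avocado only: max(217/16, 1705/502) = 13.56 servings → $16.95.
strawberries + banana with both tight: 2.709 servings and 2.136 servings → $2.81.
strawberries + avocado with both tight: 2.558 servings and 1.893 servings → $4.41.
banana + avocado: intersection lies outside the first quadrant.
So the least-cost plan costs $2.81.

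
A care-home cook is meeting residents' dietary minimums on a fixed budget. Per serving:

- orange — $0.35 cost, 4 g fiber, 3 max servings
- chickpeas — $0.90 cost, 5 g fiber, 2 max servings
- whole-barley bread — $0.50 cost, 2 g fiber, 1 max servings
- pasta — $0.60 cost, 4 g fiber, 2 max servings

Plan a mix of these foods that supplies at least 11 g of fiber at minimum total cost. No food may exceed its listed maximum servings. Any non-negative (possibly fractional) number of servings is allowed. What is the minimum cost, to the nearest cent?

$0.96

Cost per g of fiber: orange $0.0875, pasta $0.1500, chickpeas $0.1800, whole-barley bread $0.2500.
Take 2.75 servings of orange: +11.0 g fiber for $0.96 (total $0.96, still need 0.0 g).
Filling from the cheapest source first is optimal under one linear minimum: $0.96.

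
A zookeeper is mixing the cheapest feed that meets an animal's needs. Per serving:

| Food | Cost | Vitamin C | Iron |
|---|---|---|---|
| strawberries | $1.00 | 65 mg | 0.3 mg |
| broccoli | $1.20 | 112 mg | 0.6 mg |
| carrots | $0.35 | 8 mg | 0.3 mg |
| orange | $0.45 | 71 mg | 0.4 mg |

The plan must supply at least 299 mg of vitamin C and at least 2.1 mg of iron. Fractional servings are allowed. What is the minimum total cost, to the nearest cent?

An LP optimum is at a vertex; with two nutrient constraints at most two foods are used. Check each candidate.
strawberries only: max(299/65, 2.1/0.3) = 7 servings → $7.00.
broccoli only: max(299/112, 2.1/0.6) = 3.5 servings → $4.20.
carrots only: max(299/8, 2.1/0.3) = 37.38 servings → $13.08.
orange only: max(299/71, 2.1/0.4) = 5.25 servings → $2.36.
strawberries + broccoli: intersection lies outside the first quadrant.
strawberries + carrots with both tight: 4.263 servings and 2.737 servings → $5.22.
strawberries + orange: intersection lies outside the first quadrant.
broccoli + carrots with both tight: 2.531 servings and 1.938 servings → $3.72.
broccoli + orange: the both-tight solution has a negative serving — not a feasible corner.
carrots + orange with both tight: 1.63 servings and 4.028 servings → $2.38.
The minimum over all feasible corners is $2.36.

$2.36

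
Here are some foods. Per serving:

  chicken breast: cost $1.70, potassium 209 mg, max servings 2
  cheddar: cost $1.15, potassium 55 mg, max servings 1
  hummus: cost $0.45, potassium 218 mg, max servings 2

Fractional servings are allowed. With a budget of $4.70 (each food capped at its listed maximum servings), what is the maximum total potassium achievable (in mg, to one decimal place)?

873.1 mg

Potassium per dollar: hummus 484.4, chicken breast 122.9, cheddar 47.83.
Take 2 servings of hummus: spends $0.90, +436.0 mg potassium (running total 436.0 mg).
Take 2 servings of chicken breast: spends $3.40, +418.0 mg potassium (running total 854.0 mg).
Take 0.3478 servings of cheddar: spends $0.40, +19.1 mg potassium (running total 873.1 mg).
Greedy by best ratio exhausts the cost allowance optimally: 873.1 mg.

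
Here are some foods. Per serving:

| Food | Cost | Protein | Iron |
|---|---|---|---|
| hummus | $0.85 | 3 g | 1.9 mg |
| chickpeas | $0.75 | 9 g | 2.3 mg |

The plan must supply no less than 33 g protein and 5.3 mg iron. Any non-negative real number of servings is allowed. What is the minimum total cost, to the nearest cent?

$2.75

A basic optimal solution has at most two foods positive. Try each food alone and each pair with both targets met exactly.
hummus only: max(33/3, 5.3/1.9) = 11 servings → $9.35.
chickpeas only: max(33/9, 5.3/2.3) = 3.667 servings → $2.75.
hummus + chickpeas: intersection lies outside the first quadrant.
So the least-cost plan costs $2.75.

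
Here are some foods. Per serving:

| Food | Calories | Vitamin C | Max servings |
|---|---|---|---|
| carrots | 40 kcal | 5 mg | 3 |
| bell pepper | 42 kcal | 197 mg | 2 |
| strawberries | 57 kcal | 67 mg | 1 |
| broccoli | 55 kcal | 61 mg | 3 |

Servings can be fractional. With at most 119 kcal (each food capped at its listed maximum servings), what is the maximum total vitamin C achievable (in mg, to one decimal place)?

Vitamin C per kcal: bell pepper 4.69, strawberries 1.175, broccoli 1.109, carrots 0.125.
Take 2 servings of bell pepper: uses 84 kcal, +394.0 mg vitamin C (running total 394.0 mg).
Take 0.614 servings of strawberries: uses 35 kcal, +41.1 mg vitamin C (running total 435.1 mg).
Filling greedily by vitamin C-per-kcal is optimal for one linear limit, giving 435.1 mg.

435.1 mg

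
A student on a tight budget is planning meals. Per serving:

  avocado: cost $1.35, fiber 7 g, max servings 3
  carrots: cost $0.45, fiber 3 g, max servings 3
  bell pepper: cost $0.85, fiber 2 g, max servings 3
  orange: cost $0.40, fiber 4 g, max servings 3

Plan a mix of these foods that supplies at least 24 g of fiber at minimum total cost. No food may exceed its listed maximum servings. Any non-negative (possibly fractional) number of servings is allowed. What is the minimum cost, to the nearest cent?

Cost per g of fiber: orange $0.1000, carrots $0.1500, avocado $0.1929, bell pepper $0.4250.
Take 3 servings of orange: +12.0 g fiber for $1.20 (total $1.20, still need 12.0 g).
Take 3 servings of carrots: +9.0 g fiber for $1.35 (total $2.55, still need 3.0 g).
Take 0.4286 servings of avocado: +3.0 g fiber for $0.58 (total $3.13, still need 0.0 g).
Greedy by cheapest-per-g is optimal for a single linear constraint, so the minimum cost is $3.13.

$3.13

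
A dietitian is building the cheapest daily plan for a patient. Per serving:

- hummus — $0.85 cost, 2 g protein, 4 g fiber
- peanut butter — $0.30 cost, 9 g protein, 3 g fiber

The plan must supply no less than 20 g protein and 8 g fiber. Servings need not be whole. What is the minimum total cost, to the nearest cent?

Check every corner: each single food scaled to meet both minima, and each pair solved so both constraints bind.
hummus only: max(20/2, 8/4) = 10 servings → $8.50.
peanut butter only: max(20/9, 8/3) = 2.667 servings → $0.80.
hummus + peanut butter with both tight: 0.4 servings and 2.133 servings → $0.98.
Cheapest feasible corner: $0.80.

$0.80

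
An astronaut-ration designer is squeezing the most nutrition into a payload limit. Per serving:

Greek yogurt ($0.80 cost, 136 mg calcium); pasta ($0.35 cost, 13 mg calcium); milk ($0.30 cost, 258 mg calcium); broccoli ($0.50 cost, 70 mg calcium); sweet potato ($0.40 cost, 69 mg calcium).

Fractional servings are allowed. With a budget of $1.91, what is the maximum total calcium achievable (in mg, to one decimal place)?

1642.6 mg

Calcium per dollar: milk 860, sweet potato 172.5, Greek yogurt 170, broccoli 140, pasta 37.14.
With no serving limits, spend the whole cost allowance on milk: $1.91 / $0.30 × 258 mg = 1642.6 mg.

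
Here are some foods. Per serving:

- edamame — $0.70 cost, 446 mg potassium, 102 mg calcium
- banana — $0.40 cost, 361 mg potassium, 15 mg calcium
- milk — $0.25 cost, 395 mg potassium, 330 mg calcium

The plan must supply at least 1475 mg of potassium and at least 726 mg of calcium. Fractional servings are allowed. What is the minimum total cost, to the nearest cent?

With two linear requirements the optimum uses one or two foods; enumerate the corners.
edamame only: max(1475/446, 726/102) = 7.118 servings → $4.98.
banana only: max(1475/361, 726/15) = 48.4 servings → $19.36.
milk only: max(1475/395, 726/330) = 3.734 servings → $0.93.
edamame + banana: intersection lies outside the first quadrant.
edamame + milk with both tight: 1.871 servings and 1.622 servings → $1.72.
banana + milk with both tight: 1.767 servings and 2.12 servings → $1.24.
So the least-cost plan costs $0.93.

$0.93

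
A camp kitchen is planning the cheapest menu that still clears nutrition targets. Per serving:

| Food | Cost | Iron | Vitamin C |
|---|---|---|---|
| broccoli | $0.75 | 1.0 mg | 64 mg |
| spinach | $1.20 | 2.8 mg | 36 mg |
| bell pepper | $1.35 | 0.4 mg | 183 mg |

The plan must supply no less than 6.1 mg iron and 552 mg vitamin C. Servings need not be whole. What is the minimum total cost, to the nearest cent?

$5.65

With two linear requirements the optimum uses one or two foods; enumerate the corners.
broccoli only: max(6.1/1.0, 552/64) = 8.625 servings → $6.47.
spinach only: max(6.1/2.8, 552/36) = 15.33 servings → $18.40.
bell pepper only: max(6.1/0.4, 552/183) = 15.25 servings → $20.59.
broccoli + spinach: the both-tight solution has a negative serving — not a feasible corner.
broccoli + bell pepper with both tight: 5.689 servings and 1.027 servings → $5.65.
spinach + bell pepper with both tight: 1.798 servings and 2.663 servings → $5.75.
The minimum over all feasible corners is $5.65.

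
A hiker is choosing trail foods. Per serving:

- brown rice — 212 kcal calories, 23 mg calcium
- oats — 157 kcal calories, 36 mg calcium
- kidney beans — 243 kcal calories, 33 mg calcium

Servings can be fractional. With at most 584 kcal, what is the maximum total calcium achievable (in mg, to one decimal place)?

133.9 mg

Calcium per kcal: oats 0.2293, kidney beans 0.1358, brown rice 0.1085.
With no serving limits, spend the whole calories allowance on oats: 584 kcal / 157 kcal × 36 mg = 133.9 mg.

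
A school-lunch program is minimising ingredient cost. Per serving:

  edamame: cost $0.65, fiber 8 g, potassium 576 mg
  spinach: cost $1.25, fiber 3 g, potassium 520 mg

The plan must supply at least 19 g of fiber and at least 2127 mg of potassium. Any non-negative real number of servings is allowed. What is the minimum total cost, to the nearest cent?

$2.40

Compare the cost at each extreme point of the feasible region.
edamame only: max(19/8, 2127/576) = 3.693 servings → $2.40.
spinach only: max(19/3, 2127/520) = 6.333 servings → $7.92.
edamame + spinach with both tight: 1.439 servings and 2.497 servings → $4.06.
Cheapest feasible corner: $2.40.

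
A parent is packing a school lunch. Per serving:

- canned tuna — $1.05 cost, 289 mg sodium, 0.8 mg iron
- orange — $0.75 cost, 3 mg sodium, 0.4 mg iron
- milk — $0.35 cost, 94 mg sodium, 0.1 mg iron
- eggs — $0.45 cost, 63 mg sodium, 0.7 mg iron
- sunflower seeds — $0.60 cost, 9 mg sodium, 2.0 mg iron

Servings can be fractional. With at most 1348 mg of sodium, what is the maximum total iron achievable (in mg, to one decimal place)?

299.6 mg

Iron per mg sodium: sunflower seeds 0.2222, orange 0.1333, eggs 0.01111, canned tuna 0.002768, milk 0.001064.
With no serving limits, spend the whole sodium allowance on sunflower seeds: 1348 mg / 9 mg × 2.0 mg = 299.6 mg.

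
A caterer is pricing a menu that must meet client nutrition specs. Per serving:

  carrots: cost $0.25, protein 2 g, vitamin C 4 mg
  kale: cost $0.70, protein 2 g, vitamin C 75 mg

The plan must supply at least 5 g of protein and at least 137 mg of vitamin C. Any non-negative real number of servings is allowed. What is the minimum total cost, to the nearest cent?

Minimising a linear cost over {protein ≥ 5, vitamin C ≥ 137, servings ≥ 0} — the optimum is at a vertex, using one or two foods.
carrots only: max(5/2, 137/4) = 34.25 servings → $8.56.
kale only: max(5/2, 137/75) = 2.5 servings → $1.75.
carrots + kale with both tight: 0.7113 servings and 1.789 servings → $1.43.
So the least-cost plan costs $1.43.

$1.43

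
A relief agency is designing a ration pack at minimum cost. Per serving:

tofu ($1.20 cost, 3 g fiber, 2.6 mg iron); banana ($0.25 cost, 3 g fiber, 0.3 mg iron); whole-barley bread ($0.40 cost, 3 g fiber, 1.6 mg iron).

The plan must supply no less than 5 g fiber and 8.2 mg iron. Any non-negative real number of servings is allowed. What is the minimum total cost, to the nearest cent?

$2.05

Minimising a linear cost over {fiber ≥ 5, iron ≥ 8.2, servings ≥ 0} — the optimum is at a vertex, using one or two foods.
tofu only: max(5/3, 8.2/2.6) = 3.154 servings → $3.78.
banana only: max(5/3, 8.2/0.3) = 27.33 servings → $6.83.
whole-barley bread only: max(5/3, 8.2/1.6) = 5.125 servings → $2.05.
tofu + banana: the both-tight solution has a negative serving — not a feasible corner.
tofu + whole-barley bread: intersection lies outside the first quadrant.
banana + whole-barley bread with both targets exact would need a negative amount; discard.
Cheapest feasible corner: $2.05.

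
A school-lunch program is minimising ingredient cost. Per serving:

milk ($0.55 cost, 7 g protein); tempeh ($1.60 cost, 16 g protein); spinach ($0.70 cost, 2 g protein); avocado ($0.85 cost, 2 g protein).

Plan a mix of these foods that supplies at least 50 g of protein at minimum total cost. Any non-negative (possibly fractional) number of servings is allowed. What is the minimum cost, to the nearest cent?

$3.93

Cost per g of protein: milk $0.0786, tempeh $0.1000, spinach $0.3500, avocado $0.4250.
With no serving limits, use only milk: 50 g / 7 g = 7.143 servings × $0.55 = $3.93.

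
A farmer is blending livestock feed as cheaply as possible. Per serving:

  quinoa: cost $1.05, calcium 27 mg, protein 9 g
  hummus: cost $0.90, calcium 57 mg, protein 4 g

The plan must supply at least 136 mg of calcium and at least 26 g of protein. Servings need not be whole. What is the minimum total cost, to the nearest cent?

The cheapest plan sits at a corner of the feasible region — with two constraints it uses at most two foods.
quinoa only: max(136/27, 26/9) = 5.037 servings → $5.29.
hummus only: max(136/57, 26/4) = 6.5 servings → $5.85.
quinoa + hummus with both tight: 2.316 servings and 1.289 servings → $3.59.
The minimum over all feasible corners is $3.59.

$3.59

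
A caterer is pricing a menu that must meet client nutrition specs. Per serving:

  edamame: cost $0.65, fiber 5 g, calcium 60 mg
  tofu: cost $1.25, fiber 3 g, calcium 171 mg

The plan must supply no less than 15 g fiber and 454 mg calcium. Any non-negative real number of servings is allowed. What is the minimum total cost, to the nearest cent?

Minimising a linear cost over {fiber ≥ 15, calcium ≥ 454, servings ≥ 0} — the optimum is at a vertex, using one or two foods.
edamame only: max(15/5, 454/60) = 7.567 servings → $4.92.
tofu only: max(15/3, 454/171) = 5 servings → $6.25.
edamame + tofu with both tight: 1.782 servings and 2.03 servings → $3.70.
Cheapest feasible corner: $3.70.

$3.70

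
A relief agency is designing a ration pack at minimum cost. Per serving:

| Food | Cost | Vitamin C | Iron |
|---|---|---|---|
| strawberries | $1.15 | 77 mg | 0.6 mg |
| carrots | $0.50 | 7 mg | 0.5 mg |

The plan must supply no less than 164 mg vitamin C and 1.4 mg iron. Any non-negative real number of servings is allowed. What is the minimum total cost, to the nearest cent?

Compare the cost at each extreme point of the feasible region.
strawberries only: max(164/77, 1.4/0.6) = 2.333 servings → $2.68.
carrots only: max(164/7, 1.4/0.5) = 23.43 servings → $11.71.
strawberries + carrots with both tight: 2.105 servings and 0.2741 servings → $2.56.
Cheapest feasible corner: $2.56.

$2.56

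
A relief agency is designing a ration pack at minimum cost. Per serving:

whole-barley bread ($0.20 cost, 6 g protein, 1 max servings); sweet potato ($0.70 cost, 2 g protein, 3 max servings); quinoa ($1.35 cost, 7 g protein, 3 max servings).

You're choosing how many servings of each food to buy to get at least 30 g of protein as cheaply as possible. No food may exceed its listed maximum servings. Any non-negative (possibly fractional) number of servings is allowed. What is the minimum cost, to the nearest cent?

Cost per g of protein: whole-barley bread $0.0333, quinoa $0.1929, sweet potato $0.3500.
Take 1 serving of whole-barley bread: +6.0 g protein for $0.20 (total $0.20, still need 24.0 g).
Take 3 servings of quinoa: +21.0 g protein for $4.05 (total $4.25, still need 3.0 g).
Take 1.5 servings of sweet potato: +3.0 g protein for $1.05 (total $5.30, still need 0.0 g).
Greedy by cheapest-per-g is optimal for a single linear constraint, so the minimum cost is $5.30.

$5.30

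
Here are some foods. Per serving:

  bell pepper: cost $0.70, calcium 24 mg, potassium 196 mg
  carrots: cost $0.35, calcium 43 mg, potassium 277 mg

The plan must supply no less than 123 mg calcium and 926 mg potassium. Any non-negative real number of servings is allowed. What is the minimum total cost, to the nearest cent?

$1.17

Compare the cost at each extreme point of the feasible region.
bell pepper only: max(123/24, 926/196) = 5.125 servings → $3.59.
carrots only: max(123/43, 926/277) = 3.343 servings → $1.17.
bell pepper + carrots with both tight: 3.229 servings and 1.058 servings → $2.63.
The minimum over all feasible corners is $1.17.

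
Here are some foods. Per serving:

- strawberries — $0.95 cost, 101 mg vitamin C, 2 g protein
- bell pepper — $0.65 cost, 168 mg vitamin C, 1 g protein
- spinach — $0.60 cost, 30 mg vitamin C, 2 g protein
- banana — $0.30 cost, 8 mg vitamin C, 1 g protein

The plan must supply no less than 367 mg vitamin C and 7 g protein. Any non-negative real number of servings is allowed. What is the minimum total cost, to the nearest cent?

A basic optimal solution has at most two foods positive. Try each food alone and each pair with both targets met exactly.
strawberries only: max(367/101, 7/2) = 3.634 servings → $3.45.
bell pepper only: max(367/168, 7/1) = 7 servings → $4.55.
spinach only: max(367/30, 7/2) = 12.23 servings → $7.34.
banana only: max(367/8, 7/1) = 45.88 servings → $13.76.
strawberries + bell pepper with both tight: 3.443 servings and 0.1149 servings → $3.35.
strawberries + spinach: the both-tight solution has a negative serving — not a feasible corner.
strawberries + banana with both targets exact would need a negative amount; discard.
bell pepper + spinach with both tight: 1.712 servings and 2.644 servings → $2.70.
bell pepper + banana with both tight: 1.944 servings and 5.056 servings → $2.78.
spinach + banana: the both-tight solution has a negative serving — not a feasible corner.
Cheapest feasible corner: $2.70.

$2.70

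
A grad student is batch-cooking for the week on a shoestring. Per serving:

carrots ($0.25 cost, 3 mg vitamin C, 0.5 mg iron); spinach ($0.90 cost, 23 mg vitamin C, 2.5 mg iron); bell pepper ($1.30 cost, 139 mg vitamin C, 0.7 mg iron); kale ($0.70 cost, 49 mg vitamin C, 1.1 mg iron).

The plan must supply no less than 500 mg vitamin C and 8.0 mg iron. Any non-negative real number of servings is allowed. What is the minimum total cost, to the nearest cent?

A basic optimal solution has at most two foods positive. Try each food alone and each pair with both targets met exactly.
carrots only: max(500/3, 8.0/0.5) = 166.7 servings → $41.67.
spinach only: max(500/23, 8.0/2.5) = 21.74 servings → $19.57.
bell pepper only: max(500/139, 8.0/0.7) = 11.43 servings → $14.86.
kale only: max(500/49, 8.0/1.1) = 10.2 servings → $7.14.
carrots + spinach: intersection lies outside the first quadrant.
carrots + bell pepper with both tight: 11.31 servings and 3.353 servings → $7.19.
carrots + kale with both targets exact would need a negative amount; discard.
spinach + bell pepper with both tight: 2.299 servings and 3.217 servings → $6.25.
spinach + kale with both targets exact would need a negative amount; discard.
bell pepper + kale with both tight: 1.332 servings and 6.425 servings → $6.23.
The minimum over all feasible corners is $6.23.

$6.23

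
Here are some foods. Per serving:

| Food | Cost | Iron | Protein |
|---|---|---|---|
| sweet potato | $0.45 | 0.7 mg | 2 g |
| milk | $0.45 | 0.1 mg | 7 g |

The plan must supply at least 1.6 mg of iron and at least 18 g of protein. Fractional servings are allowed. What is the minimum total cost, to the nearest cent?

$1.80

At the optimum either one food covers both requirements or two foods hit both targets exactly; no other combination can be cheaper.
sweet potato only: max(1.6/0.7, 18/2) = 9 servings → $4.05.
milk only: max(1.6/0.1, 18/7) = 16 servings → $7.20.
sweet potato + milk with both tight: 2 servings and 2 servings → $1.80.
The minimum over all feasible corners is $1.80.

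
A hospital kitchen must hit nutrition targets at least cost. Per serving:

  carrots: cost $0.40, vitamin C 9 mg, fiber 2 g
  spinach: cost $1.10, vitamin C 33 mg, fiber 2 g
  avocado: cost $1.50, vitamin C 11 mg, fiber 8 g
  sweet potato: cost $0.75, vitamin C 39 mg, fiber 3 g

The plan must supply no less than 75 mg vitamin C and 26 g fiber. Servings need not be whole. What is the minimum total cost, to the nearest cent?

carrots only: max(75/9, 26/2) = 13 servings → $5.20.
spinach only: max(75/33, 26/2) = 13 servings → $14.30.
avocado only: max(75/11, 26/8) = 6.818 servings → $10.23.
sweet potato only: max(75/39, 26/3) = 8.667 servings → $6.50.
carrots + spinach: the both-tight solution has a negative serving — not a feasible corner.
carrots + avocado with both tight: 6.28 servings and 1.68 servings → $5.03.
carrots + sweet potato: the both-tight solution has a negative serving — not a feasible corner.
spinach + avocado with both tight: 1.298 servings and 2.926 servings → $5.82.
spinach + sweet potato: intersection lies outside the first quadrant.
avocado + sweet potato with both tight: 2.828 servings and 1.125 servings → $5.09.
The minimum over all feasible corners is $5.03.

$5.03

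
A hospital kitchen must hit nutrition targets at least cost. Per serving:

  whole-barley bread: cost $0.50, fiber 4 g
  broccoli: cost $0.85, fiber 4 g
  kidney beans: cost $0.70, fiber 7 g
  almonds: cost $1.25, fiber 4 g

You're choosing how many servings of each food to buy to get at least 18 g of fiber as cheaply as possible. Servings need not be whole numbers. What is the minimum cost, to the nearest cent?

Cost per g of fiber: kidney beans $0.1000, whole-barley bread $0.1250, broccoli $0.2125, almonds $0.3125.
With no serving limits, use only kidney beans: 18 g / 7 g = 2.571 servings × $0.70 = $1.80.

$1.80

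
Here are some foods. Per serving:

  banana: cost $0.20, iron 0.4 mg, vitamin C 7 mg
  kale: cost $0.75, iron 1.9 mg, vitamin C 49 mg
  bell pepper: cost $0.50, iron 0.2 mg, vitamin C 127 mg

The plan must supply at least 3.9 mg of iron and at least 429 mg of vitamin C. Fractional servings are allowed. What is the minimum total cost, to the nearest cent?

$2.67

This is a tiny linear program; its minimum lies at a vertex of the feasible set. List the vertices and price them.
banana only: max(3.9/0.4, 429/7) = 61.29 servings → $12.26.
kale only: max(3.9/1.9, 429/49) = 8.755 servings → $6.57.
bell pepper only: max(3.9/0.2, 429/127) = 19.5 servings → $9.75.
banana + kale: the both-tight solution has a negative serving — not a feasible corner.
banana + bell pepper with both tight: 8.289 servings and 2.921 servings → $3.12.
kale + bell pepper with both tight: 1.769 servings and 2.695 servings → $2.67.
So the least-cost plan costs $2.67.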